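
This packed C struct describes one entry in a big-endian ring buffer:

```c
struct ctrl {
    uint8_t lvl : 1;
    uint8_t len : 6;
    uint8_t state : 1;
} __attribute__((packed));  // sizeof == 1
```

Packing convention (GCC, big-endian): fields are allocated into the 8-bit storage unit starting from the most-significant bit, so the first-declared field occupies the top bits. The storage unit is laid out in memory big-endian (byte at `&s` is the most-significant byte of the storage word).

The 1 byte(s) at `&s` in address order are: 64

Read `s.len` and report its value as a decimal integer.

50

[0]=0x64 (big-endian) → word 0x64
lvl [7+:1] = (word>>7) & 0x1 = 0
len [1+:6] = (word>>1) & 0x3f = 50  ←
state [0+:1] = (word>>0) & 0x1 = 0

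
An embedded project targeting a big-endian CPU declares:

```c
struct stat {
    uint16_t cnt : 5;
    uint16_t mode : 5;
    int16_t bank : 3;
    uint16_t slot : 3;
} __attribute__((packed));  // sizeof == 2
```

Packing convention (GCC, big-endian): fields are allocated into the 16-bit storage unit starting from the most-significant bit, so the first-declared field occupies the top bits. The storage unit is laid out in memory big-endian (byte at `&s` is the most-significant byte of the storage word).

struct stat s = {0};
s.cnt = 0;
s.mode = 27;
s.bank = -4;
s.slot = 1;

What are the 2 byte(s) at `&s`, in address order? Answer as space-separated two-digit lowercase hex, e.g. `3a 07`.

cnt:5 = 0 → 0x0 << 11 → word 0x0000
mode:5 = 27 → 0x1b << 6 → word 0x06c0
bank:3 = -4 → 0x4 << 3 → word 0x06e0
slot:3 = 1 → 0x1 << 0 → word 0x06e1
word = 0x06e1 → big-endian bytes:
  [0]=0x06  [1]=0xe1

06 e1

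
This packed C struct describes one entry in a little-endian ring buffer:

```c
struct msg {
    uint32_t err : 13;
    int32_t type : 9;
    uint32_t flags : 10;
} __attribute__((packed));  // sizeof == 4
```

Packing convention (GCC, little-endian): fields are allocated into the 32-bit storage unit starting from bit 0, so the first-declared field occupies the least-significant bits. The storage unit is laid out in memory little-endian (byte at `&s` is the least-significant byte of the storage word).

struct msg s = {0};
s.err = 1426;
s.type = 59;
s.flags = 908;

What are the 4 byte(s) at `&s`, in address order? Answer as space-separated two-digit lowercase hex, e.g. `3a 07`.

[0+:13] err=1426 & 0x1fff = 0x592; word=0x00000592
[13+:9] type=59 & 0x1ff = 0x3b; word=0x00076592
[22+:10] flags=908 & 0x3ff = 0x38c; word=0xe3076592
word = 0xe3076592 → little-endian bytes:
  [0]=0x92  [1]=0x65  [2]=0x07  [3]=0xe3

92 65 07 e3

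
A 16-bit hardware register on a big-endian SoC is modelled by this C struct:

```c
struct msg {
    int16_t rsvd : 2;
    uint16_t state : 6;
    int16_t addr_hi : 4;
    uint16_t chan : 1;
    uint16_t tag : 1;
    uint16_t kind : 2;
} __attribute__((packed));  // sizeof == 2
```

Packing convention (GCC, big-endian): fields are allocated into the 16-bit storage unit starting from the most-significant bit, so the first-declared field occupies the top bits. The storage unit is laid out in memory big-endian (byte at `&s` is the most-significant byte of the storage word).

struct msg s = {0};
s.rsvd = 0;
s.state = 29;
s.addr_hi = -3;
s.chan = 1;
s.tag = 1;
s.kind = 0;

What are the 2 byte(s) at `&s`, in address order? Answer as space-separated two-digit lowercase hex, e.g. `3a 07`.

1d dc

rsvd (2b) val=0 bits=0x0 at bit 14: 0x0000
state (6b) val=29 bits=0x1d at bit 8: 0x1d00
addr_hi (4b) val=-3 bits=0xd at bit 4: 0x1dd0
chan (1b) val=1 bits=0x1 at bit 3: 0x1dd8
tag (1b) val=1 bits=0x1 at bit 2: 0x1ddc
kind (2b) val=0 bits=0x0 at bit 0: 0x1ddc
word = 0x1ddc → big-endian bytes:
  [0]=0x1d  [1]=0xdc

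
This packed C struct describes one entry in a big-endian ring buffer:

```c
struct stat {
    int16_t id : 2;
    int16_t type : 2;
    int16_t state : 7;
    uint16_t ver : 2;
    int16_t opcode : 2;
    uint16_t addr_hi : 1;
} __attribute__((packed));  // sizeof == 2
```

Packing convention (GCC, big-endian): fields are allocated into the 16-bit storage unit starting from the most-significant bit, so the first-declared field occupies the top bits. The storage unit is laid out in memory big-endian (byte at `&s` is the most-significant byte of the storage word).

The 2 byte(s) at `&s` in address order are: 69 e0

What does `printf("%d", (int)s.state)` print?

[0]=0x69 [1]=0xe0 (big-endian) → word 0x69e0
id:2 @ bit 14 → (0x69e0>>14)&0x3 = 0x1
type:2 @ bit 12 → (0x69e0>>12)&0x3 = 0x2
state:7 @ bit 5 → (0x69e0>>5)&0x7f = 0x4f  ←
ver:2 @ bit 3 → (0x69e0>>3)&0x3 = 0x0
opcode:2 @ bit 1 → (0x69e0>>1)&0x3 = 0x0
addr_hi:1 @ bit 0 → (0x69e0>>0)&0x1 = 0x0
state signed 7b, MSB=1: 79 - 128 = -49

-49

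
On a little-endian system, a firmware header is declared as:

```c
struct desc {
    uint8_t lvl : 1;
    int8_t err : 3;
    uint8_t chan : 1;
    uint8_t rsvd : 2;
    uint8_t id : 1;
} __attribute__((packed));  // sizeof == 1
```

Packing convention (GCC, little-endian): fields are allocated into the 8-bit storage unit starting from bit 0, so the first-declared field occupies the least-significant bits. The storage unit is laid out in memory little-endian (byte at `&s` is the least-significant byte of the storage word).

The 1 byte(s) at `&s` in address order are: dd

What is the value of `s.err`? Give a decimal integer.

-2

[0]=0xdd (little-endian) → word 0xdd
lvl [0+:1] = (word>>0) & 0x1 = 1
err [1+:3] = (word>>1) & 0x7 = 6  ←
chan [4+:1] = (word>>4) & 0x1 = 1
rsvd [5+:2] = (word>>5) & 0x3 = 2
id [7+:1] = (word>>7) & 0x1 = 1
err signed 3b, MSB=1: 6 - 8 = -2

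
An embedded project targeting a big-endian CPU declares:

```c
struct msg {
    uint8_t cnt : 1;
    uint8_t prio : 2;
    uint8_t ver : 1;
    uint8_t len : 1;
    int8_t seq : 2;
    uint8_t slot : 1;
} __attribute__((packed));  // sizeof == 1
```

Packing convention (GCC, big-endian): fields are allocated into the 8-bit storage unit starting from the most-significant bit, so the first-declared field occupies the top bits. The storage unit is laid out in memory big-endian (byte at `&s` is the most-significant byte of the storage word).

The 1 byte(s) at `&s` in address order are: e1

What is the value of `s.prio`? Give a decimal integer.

3

[0]=0xe1 (big-endian) → word 0xe1
cnt:1 @ bit 7 → (0xe1>>7)&0x1 = 0x1
prio:2 @ bit 5 → (0xe1>>5)&0x3 = 0x3  ←
ver:1 @ bit 4 → (0xe1>>4)&0x1 = 0x0
len:1 @ bit 3 → (0xe1>>3)&0x1 = 0x0
seq:2 @ bit 1 → (0xe1>>1)&0x3 = 0x0
slot:1 @ bit 0 → (0xe1>>0)&0x1 = 0x1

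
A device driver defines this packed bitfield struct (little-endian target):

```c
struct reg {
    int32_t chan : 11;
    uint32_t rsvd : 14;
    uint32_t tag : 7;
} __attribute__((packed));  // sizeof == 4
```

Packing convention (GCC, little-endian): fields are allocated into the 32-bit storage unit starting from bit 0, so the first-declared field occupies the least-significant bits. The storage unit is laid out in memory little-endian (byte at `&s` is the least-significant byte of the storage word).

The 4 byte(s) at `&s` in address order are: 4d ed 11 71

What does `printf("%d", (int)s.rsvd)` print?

[0]=0x4d [1]=0xed [2]=0x11 [3]=0x71 (little-endian) → word 0x7111ed4d
chan [0+:11] = (word>>0) & 0x7ff = 1357
rsvd [11+:14] = (word>>11) & 0x3fff = 8765  ←
tag [25+:7] = (word>>25) & 0x7f = 56

8765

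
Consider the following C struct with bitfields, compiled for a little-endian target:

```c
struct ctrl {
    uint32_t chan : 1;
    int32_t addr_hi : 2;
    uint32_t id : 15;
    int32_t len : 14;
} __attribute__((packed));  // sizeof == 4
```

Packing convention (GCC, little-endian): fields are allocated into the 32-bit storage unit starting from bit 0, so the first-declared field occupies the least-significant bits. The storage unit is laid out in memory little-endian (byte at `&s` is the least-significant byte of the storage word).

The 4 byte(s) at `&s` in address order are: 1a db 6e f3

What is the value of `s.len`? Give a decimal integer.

[0]=0x1a [1]=0xdb [2]=0x6e [3]=0xf3 (little-endian) → word 0xf36edb1a
chan [0+:1] = (word>>0) & 0x1 = 0
addr_hi [1+:2] = (word>>1) & 0x3 = 1
id [3+:15] = (word>>3) & 0x7fff = 23395
len [18+:14] = (word>>18) & 0x3fff = 15579  ←
len signed 14b, MSB=1: 15579 - 16384 = -805

-805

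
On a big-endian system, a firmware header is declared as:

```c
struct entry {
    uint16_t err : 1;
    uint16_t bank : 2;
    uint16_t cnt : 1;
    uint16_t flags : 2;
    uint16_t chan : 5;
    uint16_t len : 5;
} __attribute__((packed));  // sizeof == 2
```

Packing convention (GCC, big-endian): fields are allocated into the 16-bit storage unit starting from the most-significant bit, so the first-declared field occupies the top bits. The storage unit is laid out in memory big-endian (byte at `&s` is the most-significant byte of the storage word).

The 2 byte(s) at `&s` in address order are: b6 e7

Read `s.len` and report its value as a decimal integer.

7

[0]=0xb6 [1]=0xe7 (big-endian) → word 0xb6e7
err [15+:1] = (word>>15) & 0x1 = 1
bank [13+:2] = (word>>13) & 0x3 = 1
cnt [12+:1] = (word>>12) & 0x1 = 1
flags [10+:2] = (word>>10) & 0x3 = 1
chan [5+:5] = (word>>5) & 0x1f = 23
len [0+:5] = (word>>0) & 0x1f = 7  ←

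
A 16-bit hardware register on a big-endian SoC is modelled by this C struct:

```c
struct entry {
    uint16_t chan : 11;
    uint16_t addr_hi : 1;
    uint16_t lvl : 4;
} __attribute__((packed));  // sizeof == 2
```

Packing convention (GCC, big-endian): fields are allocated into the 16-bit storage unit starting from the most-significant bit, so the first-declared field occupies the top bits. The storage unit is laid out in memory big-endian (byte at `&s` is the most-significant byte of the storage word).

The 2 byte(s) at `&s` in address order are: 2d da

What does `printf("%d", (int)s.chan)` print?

[0]=0x2d [1]=0xda (big-endian) → word 0x2dda
chan [5+:11] = (word>>5) & 0x7ff = 366  ←
addr_hi [4+:1] = (word>>4) & 0x1 = 1
lvl [0+:4] = (word>>0) & 0xf = 10

366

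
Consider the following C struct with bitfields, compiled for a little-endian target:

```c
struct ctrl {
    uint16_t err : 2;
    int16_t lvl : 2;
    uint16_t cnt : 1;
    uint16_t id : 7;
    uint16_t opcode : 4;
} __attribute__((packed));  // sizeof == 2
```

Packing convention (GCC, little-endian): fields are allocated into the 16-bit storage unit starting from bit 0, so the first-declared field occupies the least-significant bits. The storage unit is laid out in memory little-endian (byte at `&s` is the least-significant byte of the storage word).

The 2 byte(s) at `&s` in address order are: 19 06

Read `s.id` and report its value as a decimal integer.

48

[0]=0x19 [1]=0x06 (little-endian) → word 0x0619
err [0+:2] = (word>>0) & 0x3 = 1
lvl [2+:2] = (word>>2) & 0x3 = 2
cnt [4+:1] = (word>>4) & 0x1 = 1
id [5+:7] = (word>>5) & 0x7f = 48  ←
opcode [12+:4] = (word>>12) & 0xf = 0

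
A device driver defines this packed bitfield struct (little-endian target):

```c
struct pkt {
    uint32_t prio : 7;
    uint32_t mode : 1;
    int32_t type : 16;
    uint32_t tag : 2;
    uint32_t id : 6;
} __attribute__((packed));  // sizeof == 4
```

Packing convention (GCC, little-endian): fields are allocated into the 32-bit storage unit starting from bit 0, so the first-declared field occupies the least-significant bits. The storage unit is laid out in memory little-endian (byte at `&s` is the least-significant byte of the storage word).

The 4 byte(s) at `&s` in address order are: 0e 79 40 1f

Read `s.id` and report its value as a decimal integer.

7

[0]=0x0e [1]=0x79 [2]=0x40 [3]=0x1f (little-endian) → word 0x1f40790e
prio [0+:7] = (word>>0) & 0x7f = 14
mode [7+:1] = (word>>7) & 0x1 = 0
type [8+:16] = (word>>8) & 0xffff = 16505
tag [24+:2] = (word>>24) & 0x3 = 3
id [26+:6] = (word>>26) & 0x3f = 7  ←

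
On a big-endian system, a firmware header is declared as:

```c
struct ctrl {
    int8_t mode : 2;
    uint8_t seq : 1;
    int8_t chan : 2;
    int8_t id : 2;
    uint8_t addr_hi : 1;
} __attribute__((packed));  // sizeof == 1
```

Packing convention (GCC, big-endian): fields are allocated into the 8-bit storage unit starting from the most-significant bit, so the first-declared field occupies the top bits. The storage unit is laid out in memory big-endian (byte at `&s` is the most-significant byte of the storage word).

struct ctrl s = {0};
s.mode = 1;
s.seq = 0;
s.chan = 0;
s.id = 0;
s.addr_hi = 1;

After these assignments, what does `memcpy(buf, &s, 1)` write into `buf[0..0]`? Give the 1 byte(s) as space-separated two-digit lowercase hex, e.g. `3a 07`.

[6+:2] mode=1 & 0x3 = 0x1; word=0x40
[5+:1] seq=0 & 0x1 = 0x0; word=0x40
[3+:2] chan=0 & 0x3 = 0x0; word=0x40
[1+:2] id=0 & 0x3 = 0x0; word=0x40
[0+:1] addr_hi=1 & 0x1 = 0x1; word=0x41
word = 0x41 → big-endian bytes:
  [0]=0x41

41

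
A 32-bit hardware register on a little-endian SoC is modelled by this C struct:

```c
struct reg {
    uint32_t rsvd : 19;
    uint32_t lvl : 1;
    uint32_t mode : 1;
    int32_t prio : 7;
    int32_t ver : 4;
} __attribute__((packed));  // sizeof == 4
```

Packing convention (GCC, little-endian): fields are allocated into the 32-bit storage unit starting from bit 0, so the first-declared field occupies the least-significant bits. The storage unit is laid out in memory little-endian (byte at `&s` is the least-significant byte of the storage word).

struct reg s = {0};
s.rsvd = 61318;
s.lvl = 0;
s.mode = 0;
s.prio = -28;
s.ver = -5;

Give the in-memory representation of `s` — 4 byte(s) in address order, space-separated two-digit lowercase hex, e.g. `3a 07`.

rsvd:19 = 61318 → 0xef86 << 0 → word 0x0000ef86
lvl:1 = 0 → 0x0 << 19 → word 0x0000ef86
mode:1 = 0 → 0x0 << 20 → word 0x0000ef86
prio:7 = -28 → 0x64 << 21 → word 0x0c80ef86
ver:4 = -5 → 0xb << 28 → word 0xbc80ef86
word = 0xbc80ef86 → little-endian bytes:
  [0]=0x86  [1]=0xef  [2]=0x80  [3]=0xbc

86 ef 80 bc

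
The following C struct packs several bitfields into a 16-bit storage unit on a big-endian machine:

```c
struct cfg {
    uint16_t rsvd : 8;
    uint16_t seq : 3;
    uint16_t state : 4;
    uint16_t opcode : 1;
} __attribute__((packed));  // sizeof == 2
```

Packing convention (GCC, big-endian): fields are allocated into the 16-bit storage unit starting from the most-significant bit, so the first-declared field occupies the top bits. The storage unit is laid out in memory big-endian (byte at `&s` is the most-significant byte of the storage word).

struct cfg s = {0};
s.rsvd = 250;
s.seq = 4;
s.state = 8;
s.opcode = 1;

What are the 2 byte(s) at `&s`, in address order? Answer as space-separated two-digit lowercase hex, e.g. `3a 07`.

fa 91

rsvd:8 = 250 → 0xfa << 8 → word 0xfa00
seq:3 = 4 → 0x4 << 5 → word 0xfa80
state:4 = 8 → 0x8 << 1 → word 0xfa90
opcode:1 = 1 → 0x1 << 0 → word 0xfa91
word = 0xfa91 → big-endian bytes:
  [0]=0xfa  [1]=0x91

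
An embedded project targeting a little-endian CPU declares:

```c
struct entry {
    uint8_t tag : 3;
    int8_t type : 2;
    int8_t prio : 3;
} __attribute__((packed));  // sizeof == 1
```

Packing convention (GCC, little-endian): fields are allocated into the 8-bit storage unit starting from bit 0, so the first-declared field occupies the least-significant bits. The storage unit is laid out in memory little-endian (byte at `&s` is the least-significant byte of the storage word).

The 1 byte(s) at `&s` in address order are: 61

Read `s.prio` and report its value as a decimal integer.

3

[0]=0x61 (little-endian) → word 0x61
tag:3 @ bit 0 → (0x61>>0)&0x7 = 0x1
type:2 @ bit 3 → (0x61>>3)&0x3 = 0x0
prio:3 @ bit 5 → (0x61>>5)&0x7 = 0x3  ←
prio signed 3b, MSB=0: value = 3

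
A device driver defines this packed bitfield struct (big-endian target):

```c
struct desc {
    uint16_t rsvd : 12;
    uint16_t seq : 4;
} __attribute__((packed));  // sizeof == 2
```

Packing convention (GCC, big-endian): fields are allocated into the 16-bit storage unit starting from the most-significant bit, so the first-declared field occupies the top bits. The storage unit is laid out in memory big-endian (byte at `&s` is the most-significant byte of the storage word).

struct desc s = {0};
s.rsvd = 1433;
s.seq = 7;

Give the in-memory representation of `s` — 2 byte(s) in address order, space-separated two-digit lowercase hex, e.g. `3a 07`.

59 97

rsvd (12b) val=1433 bits=0x599 at bit 4: 0x5990
seq (4b) val=7 bits=0x7 at bit 0: 0x5997
word = 0x5997 → big-endian bytes:
  [0]=0x59  [1]=0x97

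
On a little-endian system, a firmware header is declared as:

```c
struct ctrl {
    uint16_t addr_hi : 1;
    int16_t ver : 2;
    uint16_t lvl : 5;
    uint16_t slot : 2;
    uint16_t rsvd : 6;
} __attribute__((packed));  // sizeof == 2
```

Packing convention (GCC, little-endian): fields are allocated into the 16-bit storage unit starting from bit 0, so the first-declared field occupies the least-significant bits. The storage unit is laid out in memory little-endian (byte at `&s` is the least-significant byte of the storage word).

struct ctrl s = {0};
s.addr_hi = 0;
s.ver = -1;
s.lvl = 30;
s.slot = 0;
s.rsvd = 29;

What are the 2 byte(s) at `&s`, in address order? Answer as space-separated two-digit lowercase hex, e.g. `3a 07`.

[0+:1] addr_hi=0 & 0x1 = 0x0; word=0x0000
[1+:2] ver=-1 & 0x3 = 0x3; word=0x0006
[3+:5] lvl=30 & 0x1f = 0x1e; word=0x00f6
[8+:2] slot=0 & 0x3 = 0x0; word=0x00f6
[10+:6] rsvd=29 & 0x3f = 0x1d; word=0x74f6
word = 0x74f6 → little-endian bytes:
  [0]=0xf6  [1]=0x74

f6 74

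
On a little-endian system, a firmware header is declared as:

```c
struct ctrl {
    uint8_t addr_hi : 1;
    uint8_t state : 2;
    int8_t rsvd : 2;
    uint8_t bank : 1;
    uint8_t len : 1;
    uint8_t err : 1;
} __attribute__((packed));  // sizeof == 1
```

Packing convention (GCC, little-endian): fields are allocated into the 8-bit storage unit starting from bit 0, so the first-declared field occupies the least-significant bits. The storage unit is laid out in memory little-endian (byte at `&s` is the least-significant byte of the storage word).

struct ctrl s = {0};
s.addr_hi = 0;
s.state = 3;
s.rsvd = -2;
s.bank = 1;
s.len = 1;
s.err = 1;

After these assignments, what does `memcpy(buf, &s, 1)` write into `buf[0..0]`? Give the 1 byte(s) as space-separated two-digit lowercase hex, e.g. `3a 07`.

f6

addr_hi (1b) val=0 bits=0x0 at bit 0: 0x00
state (2b) val=3 bits=0x3 at bit 1: 0x06
rsvd (2b) val=-2 bits=0x2 at bit 3: 0x16
bank (1b) val=1 bits=0x1 at bit 5: 0x36
len (1b) val=1 bits=0x1 at bit 6: 0x76
err (1b) val=1 bits=0x1 at bit 7: 0xf6
word = 0xf6 → little-endian bytes:
  [0]=0xf6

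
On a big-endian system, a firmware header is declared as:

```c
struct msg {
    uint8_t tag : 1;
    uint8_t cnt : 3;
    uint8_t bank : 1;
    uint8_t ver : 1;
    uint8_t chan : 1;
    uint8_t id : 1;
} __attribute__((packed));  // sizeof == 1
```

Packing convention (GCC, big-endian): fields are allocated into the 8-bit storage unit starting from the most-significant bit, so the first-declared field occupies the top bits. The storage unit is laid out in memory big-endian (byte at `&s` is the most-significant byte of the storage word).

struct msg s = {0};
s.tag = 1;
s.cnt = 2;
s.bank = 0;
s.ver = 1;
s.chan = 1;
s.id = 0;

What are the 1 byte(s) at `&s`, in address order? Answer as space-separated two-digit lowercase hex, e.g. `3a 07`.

tag:1 = 1 → 0x1 << 7 → word 0x80
cnt:3 = 2 → 0x2 << 4 → word 0xa0
bank:1 = 0 → 0x0 << 3 → word 0xa0
ver:1 = 1 → 0x1 << 2 → word 0xa4
chan:1 = 1 → 0x1 << 1 → word 0xa6
id:1 = 0 → 0x0 << 0 → word 0xa6
word = 0xa6 → big-endian bytes:
  [0]=0xa6

a6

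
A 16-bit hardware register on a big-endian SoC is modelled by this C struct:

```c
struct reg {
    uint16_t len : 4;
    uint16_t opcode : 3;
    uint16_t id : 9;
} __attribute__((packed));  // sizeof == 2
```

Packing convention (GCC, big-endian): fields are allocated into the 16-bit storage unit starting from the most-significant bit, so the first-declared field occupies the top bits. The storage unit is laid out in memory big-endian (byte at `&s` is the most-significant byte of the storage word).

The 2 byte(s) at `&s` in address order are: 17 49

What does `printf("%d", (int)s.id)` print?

[0]=0x17 [1]=0x49 (big-endian) → word 0x1749
len:4 @ bit 12 → (0x1749>>12)&0xf = 0x1
opcode:3 @ bit 9 → (0x1749>>9)&0x7 = 0x3
id:9 @ bit 0 → (0x1749>>0)&0x1ff = 0x149  ←

329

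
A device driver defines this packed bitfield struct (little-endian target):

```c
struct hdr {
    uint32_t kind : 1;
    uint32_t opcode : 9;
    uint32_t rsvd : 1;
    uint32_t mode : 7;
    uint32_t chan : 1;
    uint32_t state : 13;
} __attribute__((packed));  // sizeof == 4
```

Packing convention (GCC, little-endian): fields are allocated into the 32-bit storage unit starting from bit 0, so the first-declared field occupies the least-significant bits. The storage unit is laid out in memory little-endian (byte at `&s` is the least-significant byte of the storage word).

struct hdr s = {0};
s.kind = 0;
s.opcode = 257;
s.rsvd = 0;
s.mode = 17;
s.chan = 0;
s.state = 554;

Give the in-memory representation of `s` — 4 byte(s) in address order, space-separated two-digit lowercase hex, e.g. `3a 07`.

kind:1 = 0 → 0x0 << 0 → word 0x00000000
opcode:9 = 257 → 0x101 << 1 → word 0x00000202
rsvd:1 = 0 → 0x0 << 10 → word 0x00000202
mode:7 = 17 → 0x11 << 11 → word 0x00008a02
chan:1 = 0 → 0x0 << 18 → word 0x00008a02
state:13 = 554 → 0x22a << 19 → word 0x11508a02
word = 0x11508a02 → little-endian bytes:
  [0]=0x02  [1]=0x8a  [2]=0x50  [3]=0x11

02 8a 50 11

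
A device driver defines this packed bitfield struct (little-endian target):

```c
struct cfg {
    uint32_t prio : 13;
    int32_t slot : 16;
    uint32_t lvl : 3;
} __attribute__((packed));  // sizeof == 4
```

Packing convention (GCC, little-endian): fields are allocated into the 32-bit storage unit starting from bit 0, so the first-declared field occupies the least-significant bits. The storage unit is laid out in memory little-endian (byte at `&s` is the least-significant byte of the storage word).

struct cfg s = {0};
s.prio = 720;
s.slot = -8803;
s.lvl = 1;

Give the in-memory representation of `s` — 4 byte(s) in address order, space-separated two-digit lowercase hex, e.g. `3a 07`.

d0 a2 b3 3b

[0+:13] prio=720 & 0x1fff = 0x2d0; word=0x000002d0
[13+:16] slot=-8803 & 0xffff = 0xdd9d; word=0x1bb3a2d0
[29+:3] lvl=1 & 0x7 = 0x1; word=0x3bb3a2d0
word = 0x3bb3a2d0 → little-endian bytes:
  [0]=0xd0  [1]=0xa2  [2]=0xb3  [3]=0x3b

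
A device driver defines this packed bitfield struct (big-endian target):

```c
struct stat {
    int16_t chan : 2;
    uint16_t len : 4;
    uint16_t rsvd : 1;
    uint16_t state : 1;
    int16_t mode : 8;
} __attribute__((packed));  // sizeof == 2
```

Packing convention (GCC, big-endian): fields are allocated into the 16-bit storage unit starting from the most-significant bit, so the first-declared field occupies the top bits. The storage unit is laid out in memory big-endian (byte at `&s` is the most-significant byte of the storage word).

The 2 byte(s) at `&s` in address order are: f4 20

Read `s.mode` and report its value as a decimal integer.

[0]=0xf4 [1]=0x20 (big-endian) → word 0xf420
chan [14+:2] = (word>>14) & 0x3 = 3
len [10+:4] = (word>>10) & 0xf = 13
rsvd [9+:1] = (word>>9) & 0x1 = 0
state [8+:1] = (word>>8) & 0x1 = 0
mode [0+:8] = (word>>0) & 0xff = 32  ←
mode signed 8b, MSB=0: value = 32

32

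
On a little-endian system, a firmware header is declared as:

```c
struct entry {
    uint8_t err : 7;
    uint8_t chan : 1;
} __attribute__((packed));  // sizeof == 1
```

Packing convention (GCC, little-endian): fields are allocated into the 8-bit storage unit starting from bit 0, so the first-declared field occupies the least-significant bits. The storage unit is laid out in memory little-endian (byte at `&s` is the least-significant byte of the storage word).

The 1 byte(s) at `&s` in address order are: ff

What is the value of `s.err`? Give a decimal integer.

127

[0]=0xff (little-endian) → word 0xff
err [0+:7] = (word>>0) & 0x7f = 127  ←
chan [7+:1] = (word>>7) & 0x1 = 1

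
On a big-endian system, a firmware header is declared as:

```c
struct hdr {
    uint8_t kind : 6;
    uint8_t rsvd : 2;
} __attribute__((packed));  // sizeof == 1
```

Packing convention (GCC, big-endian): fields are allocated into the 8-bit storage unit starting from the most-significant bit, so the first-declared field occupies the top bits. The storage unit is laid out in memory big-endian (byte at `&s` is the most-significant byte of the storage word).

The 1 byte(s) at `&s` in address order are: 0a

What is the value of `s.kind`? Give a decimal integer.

[0]=0x0a (big-endian) → word 0x0a
kind [2+:6] = (word>>2) & 0x3f = 2  ←
rsvd [0+:2] = (word>>0) & 0x3 = 2

2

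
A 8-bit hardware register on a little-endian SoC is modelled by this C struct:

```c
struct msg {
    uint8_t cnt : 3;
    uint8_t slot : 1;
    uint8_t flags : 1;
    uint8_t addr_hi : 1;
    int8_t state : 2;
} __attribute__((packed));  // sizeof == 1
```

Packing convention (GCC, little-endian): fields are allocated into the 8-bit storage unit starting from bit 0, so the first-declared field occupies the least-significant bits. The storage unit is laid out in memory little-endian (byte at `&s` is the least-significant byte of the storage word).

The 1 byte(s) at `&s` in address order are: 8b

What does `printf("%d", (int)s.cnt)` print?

3

[0]=0x8b (little-endian) → word 0x8b
cnt [0+:3] = (word>>0) & 0x7 = 3  ←
slot [3+:1] = (word>>3) & 0x1 = 1
flags [4+:1] = (word>>4) & 0x1 = 0
addr_hi [5+:1] = (word>>5) & 0x1 = 0
state [6+:2] = (word>>6) & 0x3 = 2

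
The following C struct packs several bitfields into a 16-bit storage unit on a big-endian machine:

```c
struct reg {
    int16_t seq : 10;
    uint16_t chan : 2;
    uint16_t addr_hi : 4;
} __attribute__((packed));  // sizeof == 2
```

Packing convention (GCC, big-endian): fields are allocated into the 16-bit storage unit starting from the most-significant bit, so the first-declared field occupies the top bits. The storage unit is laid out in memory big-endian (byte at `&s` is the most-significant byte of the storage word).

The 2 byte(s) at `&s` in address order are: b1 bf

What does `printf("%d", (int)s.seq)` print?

[0]=0xb1 [1]=0xbf (big-endian) → word 0xb1bf
seq [6+:10] = (word>>6) & 0x3ff = 710  ←
chan [4+:2] = (word>>4) & 0x3 = 3
addr_hi [0+:4] = (word>>0) & 0xf = 15
seq signed 10b, MSB=1: 710 - 1024 = -314

-314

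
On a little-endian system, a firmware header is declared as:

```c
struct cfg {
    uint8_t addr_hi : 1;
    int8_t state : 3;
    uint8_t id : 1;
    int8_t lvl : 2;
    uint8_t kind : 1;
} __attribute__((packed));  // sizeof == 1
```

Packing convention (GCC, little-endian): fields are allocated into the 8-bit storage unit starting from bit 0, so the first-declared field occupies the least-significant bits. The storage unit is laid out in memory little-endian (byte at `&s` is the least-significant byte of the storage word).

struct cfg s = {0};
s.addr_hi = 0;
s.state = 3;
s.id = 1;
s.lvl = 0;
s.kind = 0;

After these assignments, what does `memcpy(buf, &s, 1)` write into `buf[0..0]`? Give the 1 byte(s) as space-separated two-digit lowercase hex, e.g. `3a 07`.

16

[0+:1] addr_hi=0 & 0x1 = 0x0; word=0x00
[1+:3] state=3 & 0x7 = 0x3; word=0x06
[4+:1] id=1 & 0x1 = 0x1; word=0x16
[5+:2] lvl=0 & 0x3 = 0x0; word=0x16
[7+:1] kind=0 & 0x1 = 0x0; word=0x16
word = 0x16 → little-endian bytes:
  [0]=0x16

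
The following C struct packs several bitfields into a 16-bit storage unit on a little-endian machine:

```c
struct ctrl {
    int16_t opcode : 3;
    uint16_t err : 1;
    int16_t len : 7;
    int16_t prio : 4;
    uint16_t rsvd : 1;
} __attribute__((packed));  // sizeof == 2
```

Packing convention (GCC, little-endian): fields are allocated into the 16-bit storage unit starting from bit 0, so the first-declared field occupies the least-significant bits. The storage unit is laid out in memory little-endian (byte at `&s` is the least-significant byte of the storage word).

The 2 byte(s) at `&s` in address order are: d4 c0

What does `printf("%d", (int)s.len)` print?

13

[0]=0xd4 [1]=0xc0 (little-endian) → word 0xc0d4
opcode:3 @ bit 0 → (0xc0d4>>0)&0x7 = 0x4
err:1 @ bit 3 → (0xc0d4>>3)&0x1 = 0x0
len:7 @ bit 4 → (0xc0d4>>4)&0x7f = 0xd  ←
prio:4 @ bit 11 → (0xc0d4>>11)&0xf = 0x8
rsvd:1 @ bit 15 → (0xc0d4>>15)&0x1 = 0x1
len signed 7b, MSB=0: value = 13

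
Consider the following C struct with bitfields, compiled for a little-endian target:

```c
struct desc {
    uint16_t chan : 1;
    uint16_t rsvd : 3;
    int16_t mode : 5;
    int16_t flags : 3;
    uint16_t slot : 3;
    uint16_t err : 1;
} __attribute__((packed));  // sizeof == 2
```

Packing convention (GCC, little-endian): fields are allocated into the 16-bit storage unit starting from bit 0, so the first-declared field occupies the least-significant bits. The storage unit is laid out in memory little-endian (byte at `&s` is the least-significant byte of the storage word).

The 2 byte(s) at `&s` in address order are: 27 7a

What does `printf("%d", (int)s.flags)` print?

-3

[0]=0x27 [1]=0x7a (little-endian) → word 0x7a27
chan:1 @ bit 0 → (0x7a27>>0)&0x1 = 0x1
rsvd:3 @ bit 1 → (0x7a27>>1)&0x7 = 0x3
mode:5 @ bit 4 → (0x7a27>>4)&0x1f = 0x2
flags:3 @ bit 9 → (0x7a27>>9)&0x7 = 0x5  ←
slot:3 @ bit 12 → (0x7a27>>12)&0x7 = 0x7
err:1 @ bit 15 → (0x7a27>>15)&0x1 = 0x0
flags signed 3b, MSB=1: 5 - 8 = -3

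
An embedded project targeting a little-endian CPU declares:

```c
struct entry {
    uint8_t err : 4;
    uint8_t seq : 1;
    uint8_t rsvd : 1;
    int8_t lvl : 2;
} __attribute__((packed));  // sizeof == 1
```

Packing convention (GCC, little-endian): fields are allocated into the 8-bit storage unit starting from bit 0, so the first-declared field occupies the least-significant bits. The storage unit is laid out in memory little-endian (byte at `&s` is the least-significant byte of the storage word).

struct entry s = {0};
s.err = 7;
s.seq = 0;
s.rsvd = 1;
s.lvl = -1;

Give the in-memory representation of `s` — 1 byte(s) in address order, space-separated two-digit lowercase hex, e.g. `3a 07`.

err:4 = 7 → 0x7 << 0 → word 0x07
seq:1 = 0 → 0x0 << 4 → word 0x07
rsvd:1 = 1 → 0x1 << 5 → word 0x27
lvl:2 = -1 → 0x3 << 6 → word 0xe7
word = 0xe7 → little-endian bytes:
  [0]=0xe7

e7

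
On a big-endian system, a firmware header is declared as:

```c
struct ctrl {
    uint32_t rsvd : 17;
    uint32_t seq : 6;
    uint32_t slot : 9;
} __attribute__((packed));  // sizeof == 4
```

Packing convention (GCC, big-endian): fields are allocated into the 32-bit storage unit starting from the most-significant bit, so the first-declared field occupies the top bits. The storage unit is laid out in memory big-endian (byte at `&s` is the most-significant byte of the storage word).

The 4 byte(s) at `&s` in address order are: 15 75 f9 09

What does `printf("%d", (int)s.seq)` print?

60

[0]=0x15 [1]=0x75 [2]=0xf9 [3]=0x09 (big-endian) → word 0x1575f909
rsvd:17 @ bit 15 → (0x1575f909>>15)&0x1ffff = 0x2aeb
seq:6 @ bit 9 → (0x1575f909>>9)&0x3f = 0x3c  ←
slot:9 @ bit 0 → (0x1575f909>>0)&0x1ff = 0x109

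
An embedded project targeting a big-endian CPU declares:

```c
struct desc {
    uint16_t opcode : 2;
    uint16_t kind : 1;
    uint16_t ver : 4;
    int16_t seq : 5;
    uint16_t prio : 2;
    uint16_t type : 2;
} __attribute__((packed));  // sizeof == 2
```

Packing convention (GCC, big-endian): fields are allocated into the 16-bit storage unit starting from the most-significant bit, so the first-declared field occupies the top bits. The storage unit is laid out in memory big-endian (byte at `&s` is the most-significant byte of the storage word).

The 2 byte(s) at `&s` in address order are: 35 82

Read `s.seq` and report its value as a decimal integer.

[0]=0x35 [1]=0x82 (big-endian) → word 0x3582
opcode [14+:2] = (word>>14) & 0x3 = 0
kind [13+:1] = (word>>13) & 0x1 = 1
ver [9+:4] = (word>>9) & 0xf = 10
seq [4+:5] = (word>>4) & 0x1f = 24  ←
prio [2+:2] = (word>>2) & 0x3 = 0
type [0+:2] = (word>>0) & 0x3 = 2
seq signed 5b, MSB=1: 24 - 32 = -8

-8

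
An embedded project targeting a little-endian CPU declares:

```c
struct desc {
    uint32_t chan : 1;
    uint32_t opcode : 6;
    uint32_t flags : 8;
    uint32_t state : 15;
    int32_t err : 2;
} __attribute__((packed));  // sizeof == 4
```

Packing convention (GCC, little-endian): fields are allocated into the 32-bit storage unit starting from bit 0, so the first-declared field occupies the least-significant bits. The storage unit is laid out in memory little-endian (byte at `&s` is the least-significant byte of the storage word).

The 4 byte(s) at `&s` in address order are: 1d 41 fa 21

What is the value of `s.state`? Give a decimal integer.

17396

[0]=0x1d [1]=0x41 [2]=0xfa [3]=0x21 (little-endian) → word 0x21fa411d
chan:1 @ bit 0 → (0x21fa411d>>0)&0x1 = 0x1
opcode:6 @ bit 1 → (0x21fa411d>>1)&0x3f = 0xe
flags:8 @ bit 7 → (0x21fa411d>>7)&0xff = 0x82
state:15 @ bit 15 → (0x21fa411d>>15)&0x7fff = 0x43f4  ←
err:2 @ bit 30 → (0x21fa411d>>30)&0x3 = 0x0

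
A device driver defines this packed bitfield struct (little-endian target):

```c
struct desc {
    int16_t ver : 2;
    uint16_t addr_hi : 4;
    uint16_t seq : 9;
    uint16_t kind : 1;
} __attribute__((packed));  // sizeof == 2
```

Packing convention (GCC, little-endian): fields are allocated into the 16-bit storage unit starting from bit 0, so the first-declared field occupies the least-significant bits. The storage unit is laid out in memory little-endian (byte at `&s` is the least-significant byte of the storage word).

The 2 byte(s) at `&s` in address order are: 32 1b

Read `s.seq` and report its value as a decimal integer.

108

[0]=0x32 [1]=0x1b (little-endian) → word 0x1b32
ver:2 @ bit 0 → (0x1b32>>0)&0x3 = 0x2
addr_hi:4 @ bit 2 → (0x1b32>>2)&0xf = 0xc
seq:9 @ bit 6 → (0x1b32>>6)&0x1ff = 0x6c  ←
kind:1 @ bit 15 → (0x1b32>>15)&0x1 = 0x0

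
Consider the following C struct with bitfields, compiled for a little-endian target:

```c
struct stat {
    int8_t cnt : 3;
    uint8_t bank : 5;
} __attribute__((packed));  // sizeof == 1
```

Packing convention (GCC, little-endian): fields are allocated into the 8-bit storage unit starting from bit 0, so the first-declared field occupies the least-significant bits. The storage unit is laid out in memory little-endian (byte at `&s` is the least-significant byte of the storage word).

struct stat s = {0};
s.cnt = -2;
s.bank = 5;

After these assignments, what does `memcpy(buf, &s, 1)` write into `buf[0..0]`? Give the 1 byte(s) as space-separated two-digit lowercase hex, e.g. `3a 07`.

cnt:3 = -2 → 0x6 << 0 → word 0x06
bank:5 = 5 → 0x5 << 3 → word 0x2e
word = 0x2e → little-endian bytes:
  [0]=0x2e

2e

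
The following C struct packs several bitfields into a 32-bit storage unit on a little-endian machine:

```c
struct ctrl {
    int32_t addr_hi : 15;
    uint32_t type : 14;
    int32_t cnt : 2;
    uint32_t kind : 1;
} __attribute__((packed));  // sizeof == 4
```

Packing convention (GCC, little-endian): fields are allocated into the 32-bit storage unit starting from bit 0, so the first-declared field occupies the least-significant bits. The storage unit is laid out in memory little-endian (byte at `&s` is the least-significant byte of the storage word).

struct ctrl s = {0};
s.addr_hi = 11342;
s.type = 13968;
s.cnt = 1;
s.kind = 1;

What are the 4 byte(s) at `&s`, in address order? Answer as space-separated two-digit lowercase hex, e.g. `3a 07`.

4e 2c 48 bb

addr_hi (15b) val=11342 bits=0x2c4e at bit 0: 0x00002c4e
type (14b) val=13968 bits=0x3690 at bit 15: 0x1b482c4e
cnt (2b) val=1 bits=0x1 at bit 29: 0x3b482c4e
kind (1b) val=1 bits=0x1 at bit 31: 0xbb482c4e
word = 0xbb482c4e → little-endian bytes:
  [0]=0x4e  [1]=0x2c  [2]=0x48  [3]=0xbb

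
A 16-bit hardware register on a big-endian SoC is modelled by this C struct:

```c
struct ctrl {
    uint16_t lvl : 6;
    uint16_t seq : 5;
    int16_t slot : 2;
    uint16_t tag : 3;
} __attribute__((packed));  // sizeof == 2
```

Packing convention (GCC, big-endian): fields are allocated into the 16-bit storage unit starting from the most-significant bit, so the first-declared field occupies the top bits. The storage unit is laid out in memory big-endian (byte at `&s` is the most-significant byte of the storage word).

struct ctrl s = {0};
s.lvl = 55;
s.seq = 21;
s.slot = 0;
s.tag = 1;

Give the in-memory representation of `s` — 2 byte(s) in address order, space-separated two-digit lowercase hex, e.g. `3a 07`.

de a1

[10+:6] lvl=55 & 0x3f = 0x37; word=0xdc00
[5+:5] seq=21 & 0x1f = 0x15; word=0xdea0
[3+:2] slot=0 & 0x3 = 0x0; word=0xdea0
[0+:3] tag=1 & 0x7 = 0x1; word=0xdea1
word = 0xdea1 → big-endian bytes:
  [0]=0xde  [1]=0xa1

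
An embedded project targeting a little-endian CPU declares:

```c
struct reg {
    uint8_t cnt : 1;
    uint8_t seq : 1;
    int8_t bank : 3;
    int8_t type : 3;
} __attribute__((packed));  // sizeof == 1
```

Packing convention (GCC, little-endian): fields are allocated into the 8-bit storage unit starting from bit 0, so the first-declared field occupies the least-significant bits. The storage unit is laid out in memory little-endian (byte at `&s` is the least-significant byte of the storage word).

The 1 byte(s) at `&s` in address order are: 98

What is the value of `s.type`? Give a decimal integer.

[0]=0x98 (little-endian) → word 0x98
cnt:1 @ bit 0 → (0x98>>0)&0x1 = 0x0
seq:1 @ bit 1 → (0x98>>1)&0x1 = 0x0
bank:3 @ bit 2 → (0x98>>2)&0x7 = 0x6
type:3 @ bit 5 → (0x98>>5)&0x7 = 0x4  ←
type signed 3b, MSB=1: 4 - 8 = -4

-4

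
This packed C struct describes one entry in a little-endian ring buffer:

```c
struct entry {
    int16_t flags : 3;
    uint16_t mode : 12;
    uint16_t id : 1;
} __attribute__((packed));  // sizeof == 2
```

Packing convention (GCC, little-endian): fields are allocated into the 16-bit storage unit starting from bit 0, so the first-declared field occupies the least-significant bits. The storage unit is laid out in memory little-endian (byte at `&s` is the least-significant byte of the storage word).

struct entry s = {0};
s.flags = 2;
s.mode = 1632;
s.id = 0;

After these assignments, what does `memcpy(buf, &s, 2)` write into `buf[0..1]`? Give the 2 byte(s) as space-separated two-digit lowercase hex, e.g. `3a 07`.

[0+:3] flags=2 & 0x7 = 0x2; word=0x0002
[3+:12] mode=1632 & 0xfff = 0x660; word=0x3302
[15+:1] id=0 & 0x1 = 0x0; word=0x3302
word = 0x3302 → little-endian bytes:
  [0]=0x02  [1]=0x33

02 33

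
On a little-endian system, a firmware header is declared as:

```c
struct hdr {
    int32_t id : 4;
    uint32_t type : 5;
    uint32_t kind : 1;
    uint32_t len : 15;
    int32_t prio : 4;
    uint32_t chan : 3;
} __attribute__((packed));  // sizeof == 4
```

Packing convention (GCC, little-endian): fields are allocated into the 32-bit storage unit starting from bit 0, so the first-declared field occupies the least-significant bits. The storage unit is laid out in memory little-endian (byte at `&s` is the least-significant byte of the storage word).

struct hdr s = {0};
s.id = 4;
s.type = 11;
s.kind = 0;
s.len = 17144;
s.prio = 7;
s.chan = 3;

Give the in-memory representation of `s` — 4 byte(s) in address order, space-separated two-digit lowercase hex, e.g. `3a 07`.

[0+:4] id=4 & 0xf = 0x4; word=0x00000004
[4+:5] type=11 & 0x1f = 0xb; word=0x000000b4
[9+:1] kind=0 & 0x1 = 0x0; word=0x000000b4
[10+:15] len=17144 & 0x7fff = 0x42f8; word=0x010be0b4
[25+:4] prio=7 & 0xf = 0x7; word=0x0f0be0b4
[29+:3] chan=3 & 0x7 = 0x3; word=0x6f0be0b4
word = 0x6f0be0b4 → little-endian bytes:
  [0]=0xb4  [1]=0xe0  [2]=0x0b  [3]=0x6f

b4 e0 0b 6f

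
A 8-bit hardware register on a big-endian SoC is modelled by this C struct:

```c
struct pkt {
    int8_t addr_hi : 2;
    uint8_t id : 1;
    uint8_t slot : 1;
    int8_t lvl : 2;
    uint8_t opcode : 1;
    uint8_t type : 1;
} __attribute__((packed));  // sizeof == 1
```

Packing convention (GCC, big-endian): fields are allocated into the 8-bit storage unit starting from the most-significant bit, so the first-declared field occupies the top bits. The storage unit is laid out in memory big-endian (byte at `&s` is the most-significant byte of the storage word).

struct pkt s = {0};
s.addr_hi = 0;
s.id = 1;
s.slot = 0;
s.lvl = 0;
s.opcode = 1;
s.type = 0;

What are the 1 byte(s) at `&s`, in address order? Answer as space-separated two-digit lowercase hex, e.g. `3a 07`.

22

[6+:2] addr_hi=0 & 0x3 = 0x0; word=0x00
[5+:1] id=1 & 0x1 = 0x1; word=0x20
[4+:1] slot=0 & 0x1 = 0x0; word=0x20
[2+:2] lvl=0 & 0x3 = 0x0; word=0x20
[1+:1] opcode=1 & 0x1 = 0x1; word=0x22
[0+:1] type=0 & 0x1 = 0x0; word=0x22
word = 0x22 → big-endian bytes:
  [0]=0x22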